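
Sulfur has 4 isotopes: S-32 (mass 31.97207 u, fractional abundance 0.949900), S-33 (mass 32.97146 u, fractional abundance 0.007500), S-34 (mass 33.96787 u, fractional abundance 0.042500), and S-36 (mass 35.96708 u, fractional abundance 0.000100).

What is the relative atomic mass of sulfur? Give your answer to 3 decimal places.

32.065 u

The abundance-weighted mean is 0.949900 × 31.97207 + 0.007500 × 32.97146 + 0.042500 × 33.96787 + 0.000100 × 35.96708
= 30.370269 + 0.247286 + 1.443634 + 0.003597 = 32.064786 u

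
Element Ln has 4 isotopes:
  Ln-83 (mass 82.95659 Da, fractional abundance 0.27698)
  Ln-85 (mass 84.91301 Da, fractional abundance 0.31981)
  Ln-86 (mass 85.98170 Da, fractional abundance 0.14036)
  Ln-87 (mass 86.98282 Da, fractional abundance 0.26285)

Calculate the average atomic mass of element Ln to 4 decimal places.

The abundance-weighted mean is 0.27698 × 82.95659 + 0.31981 × 84.91301 + 0.14036 × 85.98170 + 0.26285 × 86.98282
= 22.977316 + 27.156030 + 12.068391 + 22.863434 = 85.065171 Da

85.0652 Da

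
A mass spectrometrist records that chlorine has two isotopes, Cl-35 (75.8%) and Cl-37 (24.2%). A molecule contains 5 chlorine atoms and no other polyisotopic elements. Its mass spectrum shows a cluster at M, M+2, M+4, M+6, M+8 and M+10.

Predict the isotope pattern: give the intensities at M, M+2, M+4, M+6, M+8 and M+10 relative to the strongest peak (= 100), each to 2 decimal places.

62.64 : 100.00 : 63.85 : 20.39 : 3.25 : 0.21

Expanding (0.758 + 0.242)^5:
P(M) = 0.758^5 = 0.250234
P(M+2) = 5 × 0.758^4 × 0.242^1 = 0.399450
P(M+4) = 10 × 0.758^3 × 0.242^2 = 0.255058
P(M+6) = 10 × 0.758^2 × 0.242^3 = 0.081430
P(M+8) = 5 × 0.758^1 × 0.242^4 = 0.012999
P(M+10) = 0.242^5 = 0.000830
The M+2 peak is largest (0.399450); scaling to 100 gives 62.64 : 100.00 : 63.85 : 20.39 : 3.25 : 0.21.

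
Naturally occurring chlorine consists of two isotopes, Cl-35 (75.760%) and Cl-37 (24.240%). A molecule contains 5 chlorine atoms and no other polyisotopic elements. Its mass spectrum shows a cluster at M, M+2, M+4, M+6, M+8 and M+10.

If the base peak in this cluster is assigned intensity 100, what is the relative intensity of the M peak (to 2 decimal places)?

Term probabilities: M 0.2496, M+2 0.3993, M+4 0.2555, M+6 0.0817, M+8 0.0131, M+10 0.0008. Base peak = M+2.
P(M+2) = C(5,1) × 0.75760^4 × 0.24240^1 = 5 × 0.32942751 × 0.2424 = 0.399266 (base)
P(M) = C(5,0) × 0.75760^5 × 0.24240^0 = 1 × 0.24957428 × 1.0000 = 0.249574
Relative intensity = 0.249574 / 0.399266 × 100 = 62.51

62.51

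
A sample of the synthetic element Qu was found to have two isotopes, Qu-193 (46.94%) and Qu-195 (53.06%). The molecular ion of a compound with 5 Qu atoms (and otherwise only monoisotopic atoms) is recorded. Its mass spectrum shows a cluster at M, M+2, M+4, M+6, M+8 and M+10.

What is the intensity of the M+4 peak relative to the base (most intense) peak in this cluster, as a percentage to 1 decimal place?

Term probabilities: M 0.0228, M+2 0.1288, M+4 0.2912, M+6 0.3291, M+8 0.1860, M+10 0.0421. Base peak = M+6.
P(M+6) = C(5,3) × 0.4694^2 × 0.5306^3 = 10 × 0.22033636 × 0.14938319 = 0.329145 (base)
P(M+4) = C(5,2) × 0.4694^3 × 0.5306^2 = 10 × 0.10342589 × 0.28153636 = 0.291181
Relative intensity = 0.291181 / 0.329145 × 100 = 88.5

88.5%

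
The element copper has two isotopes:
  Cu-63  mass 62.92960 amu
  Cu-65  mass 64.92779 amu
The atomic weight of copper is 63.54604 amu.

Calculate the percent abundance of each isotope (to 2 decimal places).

Cu-63: 69.15%, Cu-65: 30.85%

Let x be the fractional abundance of Cu-63; then Cu-65 has abundance 1 − x.
62.92960·x + 64.92779·(1 − x) = 63.54604
(62.92960 − 64.92779)·x = 63.54604 − 64.92779
x = -1.38175 / -1.99819 = 0.69150 → 69.15% Cu-63, 30.85% Cu-65.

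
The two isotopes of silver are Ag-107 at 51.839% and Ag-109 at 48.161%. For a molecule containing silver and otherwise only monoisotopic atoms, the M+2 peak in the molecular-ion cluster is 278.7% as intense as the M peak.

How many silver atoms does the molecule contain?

The M+2/M ratio from n Ag atoms is n · q/p = n · 0.48161/0.51839.
n = 2.787 × 0.51839/0.48161 = 3.00 ≈ 3

3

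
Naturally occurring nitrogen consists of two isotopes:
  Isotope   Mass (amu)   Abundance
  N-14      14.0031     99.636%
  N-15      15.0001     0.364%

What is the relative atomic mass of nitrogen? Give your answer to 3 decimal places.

14.007 amu

Ar = Σ fᵢ·mᵢ = 0.99636 × 14.0031 + 0.00364 × 15.0001
= 13.95213 + 0.05460 = 14.00673 amu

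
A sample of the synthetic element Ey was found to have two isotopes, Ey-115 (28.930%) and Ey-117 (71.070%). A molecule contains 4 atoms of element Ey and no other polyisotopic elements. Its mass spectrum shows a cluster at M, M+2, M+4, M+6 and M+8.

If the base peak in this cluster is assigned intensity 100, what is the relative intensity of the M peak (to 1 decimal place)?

1.7

(0.28930 + 0.71070)^4 gives M 0.0070, M+2 0.0688, M+4 0.2536, M+6 0.4154, M+8 0.2551; the largest is M+6.
P(M+6) = C(4,3) × 0.28930^1 × 0.71070^3 = 4 × 0.2893 × 0.35897065 = 0.415401 (base)
P(M) = C(4,0) × 0.28930^4 × 0.71070^0 = 1 × 0.00700477 × 1.0000 = 0.007005
Relative intensity = 0.007005 / 0.415401 × 100 = 1.7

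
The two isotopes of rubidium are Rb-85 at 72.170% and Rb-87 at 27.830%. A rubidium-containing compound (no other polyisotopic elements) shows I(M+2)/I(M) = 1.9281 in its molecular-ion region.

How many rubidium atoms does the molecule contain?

5

For n independent Rb atoms, I(M+2)/I(M) = n · (abundance Rb-87) / (abundance Rb-85) = n · 0.27830/0.72170.
n = 1.9281 × 0.72170/0.27830 = 5.00 ≈ 5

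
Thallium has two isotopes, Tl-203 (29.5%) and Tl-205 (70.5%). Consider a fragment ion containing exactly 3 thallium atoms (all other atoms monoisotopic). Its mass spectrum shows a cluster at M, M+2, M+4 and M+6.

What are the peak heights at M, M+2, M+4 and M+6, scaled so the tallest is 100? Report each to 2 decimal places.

Each Tl atom is independently Tl-203 (p = 0.295) or Tl-205 (q = 0.705); the cluster is the binomial expansion (p + q)^3.
P(M) = 0.295^3 = 0.025672
P(M+2) = 3 × 0.295^2 × 0.705^1 = 0.184058
P(M+4) = 3 × 0.295^1 × 0.705^2 = 0.439867
P(M+6) = 0.705^3 = 0.350403
The M+4 peak is largest (0.439867); scaling to 100 gives 5.84 : 41.84 : 100.00 : 79.66.

5.84 : 41.84 : 100.00 : 79.66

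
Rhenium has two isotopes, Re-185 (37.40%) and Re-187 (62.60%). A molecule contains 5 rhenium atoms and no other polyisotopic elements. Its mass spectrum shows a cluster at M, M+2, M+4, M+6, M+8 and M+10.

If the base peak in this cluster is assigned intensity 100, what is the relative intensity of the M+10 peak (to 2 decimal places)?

Binomial terms of (0.3740 + 0.6260)^5: M 0.0073, M+2 0.0612, M+4 0.2050, M+6 0.3431, M+8 0.2872, M+10 0.0961 → M+6 is the base peak.
P(M+6) = C(5,3) × 0.3740^2 × 0.6260^3 = 10 × 0.139876 × 0.24531438 = 0.343136 (base)
P(M+10) = C(5,5) × 0.3740^0 × 0.6260^5 = 1 × 1.0000 × 0.09613282 = 0.096133
Relative intensity = 0.096133 / 0.343136 × 100 = 28.02

28.02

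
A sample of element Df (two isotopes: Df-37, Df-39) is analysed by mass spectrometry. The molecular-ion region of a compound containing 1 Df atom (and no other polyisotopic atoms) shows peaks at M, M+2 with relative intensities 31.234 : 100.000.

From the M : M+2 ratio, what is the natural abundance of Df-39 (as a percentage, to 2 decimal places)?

76.20%

If p is the fraction of Df that is Df-37, then I(M+2)/I(M) = [C(1,1)·p^0·(1−p)] / p^1 = 1·(1−p)/p = 100.000/31.234 = 3.2016
(1−p)/p = 3.2016/1 = 3.2016  ⇒  p = 1/(1 + 3.2016) = 0.2380
Df-37: 23.80%, Df-39: 76.20%.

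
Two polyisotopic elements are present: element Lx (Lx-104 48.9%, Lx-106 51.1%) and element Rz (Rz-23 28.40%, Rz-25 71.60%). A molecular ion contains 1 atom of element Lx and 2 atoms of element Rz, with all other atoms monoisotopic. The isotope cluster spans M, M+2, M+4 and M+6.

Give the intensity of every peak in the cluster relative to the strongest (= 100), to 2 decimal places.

8.60 : 52.36 : 100.00 : 57.13

Element Lx pattern (n=1): 0.4890 : 0.5110
Element Rz pattern (n=2): 0.080656 : 0.406688 : 0.512656
Convolve the two distributions (both contribute in 2-u steps):
  M: 0.4890×0.080656 = 0.039441
  M+2: 0.4890×0.406688 + 0.5110×0.080656 = 0.240086
  M+4: 0.4890×0.512656 + 0.5110×0.406688 = 0.458506
  M+6: 0.5110×0.512656 = 0.261967
Scale to base peak (0.458506) = 100: 8.60 : 52.36 : 100.00 : 57.13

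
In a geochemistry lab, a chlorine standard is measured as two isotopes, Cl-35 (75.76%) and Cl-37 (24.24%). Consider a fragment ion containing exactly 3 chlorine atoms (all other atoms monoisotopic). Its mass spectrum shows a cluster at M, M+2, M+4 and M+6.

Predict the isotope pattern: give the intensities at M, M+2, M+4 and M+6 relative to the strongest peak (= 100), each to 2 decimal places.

100.00 : 95.99 : 30.71 : 3.28

Each Cl atom is independently Cl-35 (p = 0.7576) or Cl-37 (q = 0.2424); the cluster is the binomial expansion (p + q)^3.
P(M) = 0.7576^3 = 0.434830
P(M+2) = 3 × 0.7576^2 × 0.2424^1 = 0.417382
P(M+4) = 3 × 0.7576^1 × 0.2424^2 = 0.133545
P(M+6) = 0.2424^3 = 0.014243
The M peak is largest (0.434830); scaling to 100 gives 100.00 : 95.99 : 30.71 : 3.28.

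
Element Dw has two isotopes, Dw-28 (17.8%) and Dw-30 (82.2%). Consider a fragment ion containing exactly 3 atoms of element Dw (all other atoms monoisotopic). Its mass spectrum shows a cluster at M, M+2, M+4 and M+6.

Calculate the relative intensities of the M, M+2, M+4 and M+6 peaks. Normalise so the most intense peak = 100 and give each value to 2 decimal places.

1.02 : 14.07 : 64.96 : 100.00

The 3 Dw atoms are independent, so intensities follow the terms of (0.178 + 0.822)^3.
P(M) = 0.178^3 = 0.005640
P(M+2) = 3 × 0.178^2 × 0.822^1 = 0.078133
P(M+4) = 3 × 0.178^1 × 0.822^2 = 0.360815
P(M+6) = 0.822^3 = 0.555412
The M+6 peak is largest (0.555412); scaling to 100 gives 1.02 : 14.07 : 64.96 : 100.00.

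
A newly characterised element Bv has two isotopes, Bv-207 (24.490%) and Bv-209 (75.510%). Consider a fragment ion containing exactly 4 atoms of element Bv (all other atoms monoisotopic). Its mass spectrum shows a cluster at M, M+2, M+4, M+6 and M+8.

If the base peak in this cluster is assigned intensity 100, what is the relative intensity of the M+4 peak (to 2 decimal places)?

48.65

Binomial terms of (0.24490 + 0.75510)^4: M 0.0036, M+2 0.0444, M+4 0.2052, M+6 0.4218, M+8 0.3251 → M+6 is the base peak.
P(M+6) = C(4,3) × 0.24490^1 × 0.75510^3 = 4 × 0.2449 × 0.43053991 = 0.421757 (base)
P(M+4) = C(4,2) × 0.24490^2 × 0.75510^2 = 6 × 0.05997601 × 0.57017601 = 0.205181
Relative intensity = 0.205181 / 0.421757 × 100 = 48.65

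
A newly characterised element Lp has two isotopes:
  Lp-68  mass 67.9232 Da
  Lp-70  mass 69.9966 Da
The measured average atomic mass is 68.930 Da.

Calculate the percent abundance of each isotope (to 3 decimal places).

Lp-68: 51.442%, Lp-70: 48.558%

Writing the weighted mean with unknown fraction x of Lp-68:
67.9232·x + 69.9966·(1 − x) = 68.930
(67.9232 − 69.9966)·x = 68.930 − 69.9966
x = -1.0666 / -2.0734 = 0.51442 → 51.442% Lp-68, 48.558% Lp-70.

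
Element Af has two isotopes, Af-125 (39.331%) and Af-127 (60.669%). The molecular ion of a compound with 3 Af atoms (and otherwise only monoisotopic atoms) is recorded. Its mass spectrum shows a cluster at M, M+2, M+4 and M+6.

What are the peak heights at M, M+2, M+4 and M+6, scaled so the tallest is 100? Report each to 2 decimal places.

14.01 : 64.83 : 100.00 : 51.42

The 3 Af atoms are independent, so intensities follow the terms of (0.39331 + 0.60669)^3.
P(M) = 0.39331^3 = 0.060842
P(M+2) = 3 × 0.39331^2 × 0.60669^1 = 0.281552
P(M+4) = 3 × 0.39331^1 × 0.60669^2 = 0.434300
P(M+6) = 0.60669^3 = 0.223306
The M+4 peak is largest (0.434300); scaling to 100 gives 14.01 : 64.83 : 100.00 : 51.42.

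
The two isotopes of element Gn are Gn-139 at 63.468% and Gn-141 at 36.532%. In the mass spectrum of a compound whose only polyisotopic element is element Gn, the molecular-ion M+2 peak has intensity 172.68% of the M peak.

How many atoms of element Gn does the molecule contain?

With n Gn atoms, P(M+2)/P(M) = C(n,1)·p^(n−1)q / p^n = n·q/p = n · 0.36532/0.63468.
n = 1.7268 × 0.63468/0.36532 = 3.00 ≈ 3

3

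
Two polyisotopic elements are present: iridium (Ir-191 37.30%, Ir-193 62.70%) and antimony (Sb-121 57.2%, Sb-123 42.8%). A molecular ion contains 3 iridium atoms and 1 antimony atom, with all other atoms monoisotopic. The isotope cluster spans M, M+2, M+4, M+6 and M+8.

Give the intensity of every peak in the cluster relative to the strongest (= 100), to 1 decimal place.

Iridium pattern (n=3): 0.05189512 : 0.26170165 : 0.43991135 : 0.24649188
Antimony pattern (n=1): 0.5720 : 0.4280
Convolve the two distributions (both contribute in 2-u steps):
  M: 0.05189512×0.5720 = 0.029684
  M+2: 0.05189512×0.4280 + 0.26170165×0.5720 = 0.171904
  M+4: 0.26170165×0.4280 + 0.43991135×0.5720 = 0.363638
  M+6: 0.43991135×0.4280 + 0.24649188×0.5720 = 0.329275
  M+8: 0.24649188×0.4280 = 0.105499
Scale to base peak (0.363638) = 100: 8.2 : 47.3 : 100.0 : 90.6 : 29.0

8.2 : 47.3 : 100.0 : 90.6 : 29.0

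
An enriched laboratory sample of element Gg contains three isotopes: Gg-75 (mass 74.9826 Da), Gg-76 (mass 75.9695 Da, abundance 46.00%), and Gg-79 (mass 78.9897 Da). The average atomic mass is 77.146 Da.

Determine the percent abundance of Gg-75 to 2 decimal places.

The remaining 54.00% is split between Gg-75 (fraction x) and Gg-79 (fraction 0.5400 − x).
Substituting: 74.9826x + 78.9897(0.5400 − x) = 42.20003
(74.9826 − 78.9897)x = -0.454408  ⇒  x = 0.11340, y = 0.42660
Gg-75: 11.34%, Gg-79: 42.66%.

11.34%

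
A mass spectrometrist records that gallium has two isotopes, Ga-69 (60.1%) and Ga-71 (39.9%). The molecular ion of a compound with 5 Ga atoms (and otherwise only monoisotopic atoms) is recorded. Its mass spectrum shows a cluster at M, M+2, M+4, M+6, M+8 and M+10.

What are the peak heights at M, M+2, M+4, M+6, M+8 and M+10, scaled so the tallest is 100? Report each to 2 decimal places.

22.69 : 75.31 : 100.00 : 66.39 : 22.04 : 2.93

Each Ga atom is independently Ga-69 (p = 0.601) or Ga-71 (q = 0.399); the cluster is the binomial expansion (p + q)^5.
P(M) = 0.601^5 = 0.078410
P(M+2) = 5 × 0.601^4 × 0.399^1 = 0.260280
P(M+4) = 10 × 0.601^3 × 0.399^2 = 0.345596
P(M+6) = 10 × 0.601^2 × 0.399^3 = 0.229439
P(M+8) = 5 × 0.601^1 × 0.399^4 = 0.076162
P(M+10) = 0.399^5 = 0.010113
The M+4 peak is largest (0.345596); scaling to 100 gives 22.69 : 75.31 : 100.00 : 66.39 : 22.04 : 2.93.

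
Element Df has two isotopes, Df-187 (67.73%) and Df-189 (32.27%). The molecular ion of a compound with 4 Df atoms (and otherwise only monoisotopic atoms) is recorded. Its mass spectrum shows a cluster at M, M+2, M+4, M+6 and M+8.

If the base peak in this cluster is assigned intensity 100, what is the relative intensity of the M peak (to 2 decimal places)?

52.47

(0.6773 + 0.3227)^4 gives M 0.2104, M+2 0.4011, M+4 0.2866, M+6 0.0910, M+8 0.0108; the largest is M+2.
P(M+2) = C(4,1) × 0.6773^3 × 0.3227^1 = 4 × 0.31070141 × 0.3227 = 0.401053 (base)
P(M) = C(4,0) × 0.6773^4 × 0.3227^0 = 1 × 0.21043807 × 1.0000 = 0.210438
Relative intensity = 0.210438 / 0.401053 × 100 = 52.47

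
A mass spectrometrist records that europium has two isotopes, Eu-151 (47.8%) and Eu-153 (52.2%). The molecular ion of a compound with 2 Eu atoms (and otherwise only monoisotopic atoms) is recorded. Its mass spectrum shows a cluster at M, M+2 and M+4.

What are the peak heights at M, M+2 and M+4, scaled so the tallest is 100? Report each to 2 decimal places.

45.79 : 100.00 : 54.60

Each Eu atom is independently Eu-151 (p = 0.478) or Eu-153 (q = 0.522); the cluster is the binomial expansion (p + q)^2.
P(M) = 0.478^2 = 0.228484
P(M+2) = 2 × 0.478^1 × 0.522^1 = 0.499032
P(M+4) = 0.522^2 = 0.272484
The M+2 peak is largest (0.499032); scaling to 100 gives 45.79 : 100.00 : 54.60.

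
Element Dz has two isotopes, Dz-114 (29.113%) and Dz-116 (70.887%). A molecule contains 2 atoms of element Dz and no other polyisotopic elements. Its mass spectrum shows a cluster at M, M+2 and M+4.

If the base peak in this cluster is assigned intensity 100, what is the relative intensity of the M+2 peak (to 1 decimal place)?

Binomial terms of (0.29113 + 0.70887)^2: M 0.0848, M+2 0.4127, M+4 0.5025 → M+4 is the base peak.
P(M+4) = C(2,2) × 0.29113^0 × 0.70887^2 = 1 × 1.0000 × 0.50249668 = 0.502497 (base)
P(M+2) = C(2,1) × 0.29113^1 × 0.70887^1 = 2 × 0.29113 × 0.70887 = 0.412747
Relative intensity = 0.412747 / 0.502497 × 100 = 82.1

82.1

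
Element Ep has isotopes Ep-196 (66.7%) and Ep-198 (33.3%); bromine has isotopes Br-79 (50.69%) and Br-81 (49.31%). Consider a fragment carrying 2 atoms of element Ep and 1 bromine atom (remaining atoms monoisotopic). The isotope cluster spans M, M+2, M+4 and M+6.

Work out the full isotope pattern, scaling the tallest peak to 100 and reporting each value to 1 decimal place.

50.7 : 100.0 : 61.9 : 12.3

Element Ep pattern (n=2): 0.444889 : 0.444222 : 0.110889
Bromine pattern (n=1): 0.5069 : 0.4931
Convolve the two distributions (both contribute in 2-u steps):
  M: 0.444889×0.5069 = 0.225514
  M+2: 0.444889×0.4931 + 0.444222×0.5069 = 0.444551
  M+4: 0.444222×0.4931 + 0.110889×0.5069 = 0.275256
  M+6: 0.110889×0.4931 = 0.054679
Scale to base peak (0.444551) = 100: 50.7 : 100.0 : 61.9 : 12.3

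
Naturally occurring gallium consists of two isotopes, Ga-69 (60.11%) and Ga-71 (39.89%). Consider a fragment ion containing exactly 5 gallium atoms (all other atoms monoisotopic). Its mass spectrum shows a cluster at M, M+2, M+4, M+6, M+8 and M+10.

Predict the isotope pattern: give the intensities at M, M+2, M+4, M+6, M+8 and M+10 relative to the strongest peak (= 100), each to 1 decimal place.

Expanding (0.6011 + 0.3989)^5:
P(M) = 0.6011^5 = 0.078475
P(M+2) = 5 × 0.6011^4 × 0.3989^1 = 0.260388
P(M+4) = 10 × 0.6011^3 × 0.3989^2 = 0.345596
P(M+6) = 10 × 0.6011^2 × 0.3989^3 = 0.229343
P(M+8) = 5 × 0.6011^1 × 0.3989^4 = 0.076098
P(M+10) = 0.3989^5 = 0.010100
The M+4 peak is largest (0.345596); scaling to 100 gives 22.7 : 75.3 : 100.0 : 66.4 : 22.0 : 2.9.

22.7 : 75.3 : 100.0 : 66.4 : 22.0 : 2.9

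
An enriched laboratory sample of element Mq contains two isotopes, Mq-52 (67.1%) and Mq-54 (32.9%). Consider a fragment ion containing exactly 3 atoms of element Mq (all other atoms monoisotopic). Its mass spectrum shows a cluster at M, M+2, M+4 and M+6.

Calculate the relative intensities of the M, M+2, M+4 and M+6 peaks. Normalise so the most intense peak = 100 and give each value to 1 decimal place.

The 3 Mq atoms are independent, so intensities follow the terms of (0.671 + 0.329)^3.
P(M) = 0.671^3 = 0.302112
P(M+2) = 3 × 0.671^2 × 0.329^1 = 0.444388
P(M+4) = 3 × 0.671^1 × 0.329^2 = 0.217889
P(M+6) = 0.329^3 = 0.035611
The M+2 peak is largest (0.444388); scaling to 100 gives 68.0 : 100.0 : 49.0 : 8.0.

68.0 : 100.0 : 49.0 : 8.0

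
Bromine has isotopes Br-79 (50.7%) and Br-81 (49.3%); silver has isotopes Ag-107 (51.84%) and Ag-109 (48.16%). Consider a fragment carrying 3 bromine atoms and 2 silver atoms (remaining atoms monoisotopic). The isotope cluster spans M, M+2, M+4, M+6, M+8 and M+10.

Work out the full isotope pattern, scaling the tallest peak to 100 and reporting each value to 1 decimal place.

Bromine pattern (n=3): 0.13032384 : 0.38017547 : 0.36967753 : 0.11982316
Silver pattern (n=2): 0.26873856 : 0.49932288 : 0.23193856
Convolve the two distributions (both contribute in 2-u steps):
  M: 0.13032384×0.26873856 = 0.035023
  M+2: 0.13032384×0.49932288 + 0.38017547×0.26873856 = 0.167241
  M+4: 0.13032384×0.23193856 + 0.38017547×0.49932288 + 0.36967753×0.26873856 = 0.319404
  M+6: 0.38017547×0.23193856 + 0.36967753×0.49932288 + 0.11982316×0.26873856 = 0.304967
  M+8: 0.36967753×0.23193856 + 0.11982316×0.49932288 = 0.145573
  M+10: 0.11982316×0.23193856 = 0.027792
Scale to base peak (0.319404) = 100: 11.0 : 52.4 : 100.0 : 95.5 : 45.6 : 8.7

11.0 : 52.4 : 100.0 : 95.5 : 45.6 : 8.7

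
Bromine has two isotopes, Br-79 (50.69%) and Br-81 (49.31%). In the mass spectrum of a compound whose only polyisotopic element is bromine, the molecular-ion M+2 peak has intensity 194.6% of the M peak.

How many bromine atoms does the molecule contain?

2

With n Br atoms, P(M+2)/P(M) = C(n,1)·p^(n−1)q / p^n = n·q/p = n · 0.4931/0.5069.
n = 1.946 × 0.5069/0.4931 = 2.00 ≈ 2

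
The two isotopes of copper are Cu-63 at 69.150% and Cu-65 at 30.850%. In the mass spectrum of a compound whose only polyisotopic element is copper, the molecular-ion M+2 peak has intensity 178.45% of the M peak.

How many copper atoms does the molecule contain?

The M+2/M ratio from n Cu atoms is n · q/p = n · 0.30850/0.69150.
n = 1.7845 × 0.69150/0.30850 = 4.00 ≈ 4

4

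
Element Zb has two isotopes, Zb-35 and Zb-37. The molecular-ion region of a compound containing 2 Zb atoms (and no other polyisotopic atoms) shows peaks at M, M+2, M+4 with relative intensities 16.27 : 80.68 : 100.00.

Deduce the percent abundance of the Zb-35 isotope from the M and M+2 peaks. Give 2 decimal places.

If p is the fraction of Zb that is Zb-35, then I(M+2)/I(M) = [C(2,1)·p^1·(1−p)] / p^2 = 2·(1−p)/p = 80.68/16.27 = 4.9588
(1−p)/p = 4.9588/2 = 2.4794  ⇒  p = 1/(1 + 2.4794) = 0.2874
Zb-35: 28.74%, Zb-37: 71.26%.

28.74%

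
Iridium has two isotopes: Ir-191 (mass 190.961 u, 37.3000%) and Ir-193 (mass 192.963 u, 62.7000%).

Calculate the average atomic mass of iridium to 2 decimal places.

Average mass = Σ (abundance × isotope mass) = 0.373000 × 190.961 + 0.627000 × 192.963
= 71.2285 + 120.9878 = 192.2163 u

192.22 u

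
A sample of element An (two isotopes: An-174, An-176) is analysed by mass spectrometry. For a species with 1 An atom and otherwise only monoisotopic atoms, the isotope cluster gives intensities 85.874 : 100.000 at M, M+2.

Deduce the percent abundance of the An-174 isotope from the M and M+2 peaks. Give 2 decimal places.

46.20%

Let p = fractional abundance of An-174. I(M+2)/I(M) = [C(1,1)·p^0·(1−p)] / p^1 = 1·(1−p)/p = 100.000/85.874 = 1.1645
(1−p)/p = 1.1645/1 = 1.1645  ⇒  p = 1/(1 + 1.1645) = 0.4620
An-174: 46.20%, An-176: 53.80%.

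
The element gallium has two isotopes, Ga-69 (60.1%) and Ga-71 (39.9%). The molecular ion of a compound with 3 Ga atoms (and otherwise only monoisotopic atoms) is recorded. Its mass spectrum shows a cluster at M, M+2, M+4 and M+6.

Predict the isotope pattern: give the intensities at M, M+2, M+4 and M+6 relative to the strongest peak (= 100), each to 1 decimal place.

The 3 Ga atoms are independent, so intensities follow the terms of (0.601 + 0.399)^3.
P(M) = 0.601^3 = 0.217082
P(M+2) = 3 × 0.601^2 × 0.399^1 = 0.432358
P(M+4) = 3 × 0.601^1 × 0.399^2 = 0.287039
P(M+6) = 0.399^3 = 0.063521
The M+2 peak is largest (0.432358); scaling to 100 gives 50.2 : 100.0 : 66.4 : 14.7.

50.2 : 100.0 : 66.4 : 14.7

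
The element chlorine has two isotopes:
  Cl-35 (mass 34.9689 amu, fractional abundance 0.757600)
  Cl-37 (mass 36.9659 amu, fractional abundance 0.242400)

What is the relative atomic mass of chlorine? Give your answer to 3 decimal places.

35.453 amu

Ar = Σ fᵢ·mᵢ = 0.757600 × 34.9689 + 0.242400 × 36.9659
= 26.49244 + 8.96053 = 35.45297 amu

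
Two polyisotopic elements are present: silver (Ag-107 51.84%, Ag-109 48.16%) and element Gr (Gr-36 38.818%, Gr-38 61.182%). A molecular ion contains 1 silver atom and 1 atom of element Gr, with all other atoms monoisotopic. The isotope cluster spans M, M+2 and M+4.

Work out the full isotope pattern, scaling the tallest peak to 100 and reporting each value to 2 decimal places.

39.92 : 100.00 : 58.45

Silver pattern (n=1): 0.5184 : 0.4816
Element Gr pattern (n=1): 0.38818 : 0.61182
Convolve the two distributions (both contribute in 2-u steps):
  M: 0.5184×0.38818 = 0.201233
  M+2: 0.5184×0.61182 + 0.4816×0.38818 = 0.504115
  M+4: 0.4816×0.61182 = 0.294653
Scale to base peak (0.504115) = 100: 39.92 : 100.00 : 58.45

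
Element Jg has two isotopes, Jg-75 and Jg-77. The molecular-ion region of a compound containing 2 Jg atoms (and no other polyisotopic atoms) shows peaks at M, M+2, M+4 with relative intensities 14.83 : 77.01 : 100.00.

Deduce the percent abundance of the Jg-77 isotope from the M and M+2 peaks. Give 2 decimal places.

Write p for the Jg-75 fraction. I(M+2)/I(M) = [C(2,1)·p^1·(1−p)] / p^2 = 2·(1−p)/p = 77.01/14.83 = 5.1929
(1−p)/p = 5.1929/2 = 2.5964  ⇒  p = 1/(1 + 2.5964) = 0.2781
Jg-75: 27.81%, Jg-77: 72.19%.

72.19%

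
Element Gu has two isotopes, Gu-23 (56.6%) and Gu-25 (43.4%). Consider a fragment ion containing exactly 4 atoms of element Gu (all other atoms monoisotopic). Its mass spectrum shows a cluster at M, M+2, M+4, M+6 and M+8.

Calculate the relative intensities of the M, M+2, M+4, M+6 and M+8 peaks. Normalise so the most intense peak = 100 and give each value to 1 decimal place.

The 4 Gu atoms are independent, so intensities follow the terms of (0.566 + 0.434)^4.
P(M) = 0.566^4 = 0.102628
P(M+2) = 4 × 0.566^3 × 0.434^1 = 0.314774
P(M+4) = 6 × 0.566^2 × 0.434^2 = 0.362046
P(M+6) = 4 × 0.566^1 × 0.434^3 = 0.185074
P(M+8) = 0.434^4 = 0.035478
The M+4 peak is largest (0.362046); scaling to 100 gives 28.3 : 86.9 : 100.0 : 51.1 : 9.8.

28.3 : 86.9 : 100.0 : 51.1 : 9.8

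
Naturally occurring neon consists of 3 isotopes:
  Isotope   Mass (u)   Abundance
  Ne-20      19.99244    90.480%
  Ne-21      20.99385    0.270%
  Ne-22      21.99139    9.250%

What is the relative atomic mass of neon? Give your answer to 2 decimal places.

20.18 u

Average mass = Σ (abundance × isotope mass) = 0.90480 × 19.99244 + 0.00270 × 20.99385 + 0.09250 × 21.99139
= 18.089160 + 0.056683 + 2.034204 = 20.180047 u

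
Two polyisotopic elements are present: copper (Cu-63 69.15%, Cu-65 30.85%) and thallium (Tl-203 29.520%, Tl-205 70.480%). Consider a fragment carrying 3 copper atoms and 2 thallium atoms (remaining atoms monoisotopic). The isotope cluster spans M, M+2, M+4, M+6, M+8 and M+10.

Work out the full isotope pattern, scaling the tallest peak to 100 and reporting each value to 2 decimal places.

Copper pattern (n=3): 0.33065611 : 0.44254842 : 0.19743483 : 0.02936064
Thallium pattern (n=2): 0.08714304 : 0.41611392 : 0.49674304
Convolve the two distributions (both contribute in 2-u steps):
  M: 0.33065611×0.08714304 = 0.028814
  M+2: 0.33065611×0.41611392 + 0.44254842×0.08714304 = 0.176156
  M+4: 0.33065611×0.49674304 + 0.44254842×0.41611392 + 0.19743483×0.08714304 = 0.365607
  M+6: 0.44254842×0.49674304 + 0.19743483×0.41611392 + 0.02936064×0.08714304 = 0.304547
  M+8: 0.19743483×0.49674304 + 0.02936064×0.41611392 = 0.110292
  M+10: 0.02936064×0.49674304 = 0.014585
Scale to base peak (0.365607) = 100: 7.88 : 48.18 : 100.00 : 83.30 : 30.17 : 3.99

7.88 : 48.18 : 100.00 : 83.30 : 30.17 : 3.99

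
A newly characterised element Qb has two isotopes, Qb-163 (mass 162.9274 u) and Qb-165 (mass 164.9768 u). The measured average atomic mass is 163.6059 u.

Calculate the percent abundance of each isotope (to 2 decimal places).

Qb-163: 66.89%, Qb-165: 33.11%

Let x be the fractional abundance of Qb-163; then Qb-165 has abundance 1 − x.
162.9274·x + 164.9768·(1 − x) = 163.6059
(162.9274 − 164.9768)·x = 163.6059 − 164.9768
x = -1.3709 / -2.0494 = 0.66893 → 66.89% Qb-163, 33.11% Qb-165.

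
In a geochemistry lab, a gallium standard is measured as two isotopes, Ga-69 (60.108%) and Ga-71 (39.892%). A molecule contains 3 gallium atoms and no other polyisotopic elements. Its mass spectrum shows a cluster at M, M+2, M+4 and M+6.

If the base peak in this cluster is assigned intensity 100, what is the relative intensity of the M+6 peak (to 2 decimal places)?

Term probabilities: M 0.2172, M+2 0.4324, M+4 0.2870, M+6 0.0635. Base peak = M+2.
P(M+2) = C(3,1) × 0.60108^2 × 0.39892^1 = 3 × 0.36129717 × 0.39892 = 0.432386 (base)
P(M+6) = C(3,3) × 0.60108^0 × 0.39892^3 = 1 × 1.0000 × 0.063483 = 0.063483
Relative intensity = 0.063483 / 0.432386 × 100 = 14.68

14.68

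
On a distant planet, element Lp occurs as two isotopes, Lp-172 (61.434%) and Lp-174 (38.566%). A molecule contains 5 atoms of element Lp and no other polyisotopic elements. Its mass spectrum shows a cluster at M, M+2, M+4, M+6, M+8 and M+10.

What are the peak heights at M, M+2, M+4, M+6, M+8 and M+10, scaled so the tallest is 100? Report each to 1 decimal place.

Each Lp atom is independently Lp-172 (p = 0.61434) or Lp-174 (q = 0.38566); the cluster is the binomial expansion (p + q)^5.
P(M) = 0.61434^5 = 0.087507
P(M+2) = 5 × 0.61434^4 × 0.38566^1 = 0.274669
P(M+4) = 10 × 0.61434^3 × 0.38566^2 = 0.344854
P(M+6) = 10 × 0.61434^2 × 0.38566^3 = 0.216487
P(M+8) = 5 × 0.61434^1 × 0.38566^4 = 0.067951
P(M+10) = 0.38566^5 = 0.008531
The M+4 peak is largest (0.344854); scaling to 100 gives 25.4 : 79.6 : 100.0 : 62.8 : 19.7 : 2.5.

25.4 : 79.6 : 100.0 : 62.8 : 19.7 : 2.5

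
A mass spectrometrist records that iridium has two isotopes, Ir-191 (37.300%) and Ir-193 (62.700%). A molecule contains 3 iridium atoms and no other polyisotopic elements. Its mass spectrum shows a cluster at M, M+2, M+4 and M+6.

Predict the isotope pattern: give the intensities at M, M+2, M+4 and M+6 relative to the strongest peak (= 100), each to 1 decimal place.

Each Ir atom is independently Ir-191 (p = 0.37300) or Ir-193 (q = 0.62700); the cluster is the binomial expansion (p + q)^3.
P(M) = 0.37300^3 = 0.051895
P(M+2) = 3 × 0.37300^2 × 0.62700^1 = 0.261702
P(M+4) = 3 × 0.37300^1 × 0.62700^2 = 0.439911
P(M+6) = 0.62700^3 = 0.246492
The M+4 peak is largest (0.439911); scaling to 100 gives 11.8 : 59.5 : 100.0 : 56.0.

11.8 : 59.5 : 100.0 : 56.0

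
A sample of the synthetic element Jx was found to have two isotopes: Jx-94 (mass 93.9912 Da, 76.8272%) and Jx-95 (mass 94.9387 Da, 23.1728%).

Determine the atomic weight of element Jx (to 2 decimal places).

94.21 Da

Weight each isotope mass by its fractional abundance: 0.768272 × 93.9912 + 0.231728 × 94.9387
= 72.21081 + 21.99996 = 94.21077 Da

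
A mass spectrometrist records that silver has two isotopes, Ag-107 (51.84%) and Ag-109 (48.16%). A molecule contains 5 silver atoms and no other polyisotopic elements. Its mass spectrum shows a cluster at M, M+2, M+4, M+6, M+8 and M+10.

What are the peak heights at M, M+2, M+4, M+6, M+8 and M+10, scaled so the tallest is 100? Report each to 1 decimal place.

11.6 : 53.8 : 100.0 : 92.9 : 43.2 : 8.0

The 5 Ag atoms are independent, so intensities follow the terms of (0.5184 + 0.4816)^5.
P(M) = 0.5184^5 = 0.037439
P(M+2) = 5 × 0.5184^4 × 0.4816^1 = 0.173907
P(M+4) = 10 × 0.5184^3 × 0.4816^2 = 0.323123
P(M+6) = 10 × 0.5184^2 × 0.4816^3 = 0.300185
P(M+8) = 5 × 0.5184^1 × 0.4816^4 = 0.139438
P(M+10) = 0.4816^5 = 0.025908
The M+4 peak is largest (0.323123); scaling to 100 gives 11.6 : 53.8 : 100.0 : 92.9 : 43.2 : 8.0.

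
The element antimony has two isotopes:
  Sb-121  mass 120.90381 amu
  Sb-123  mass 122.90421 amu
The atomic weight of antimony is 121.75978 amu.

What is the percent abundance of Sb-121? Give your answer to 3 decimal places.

57.210%

Writing the weighted mean with unknown fraction x of Sb-121:
120.90381·x + 122.90421·(1 − x) = 121.75978
(120.90381 − 122.90421)·x = 121.75978 − 122.90421
x = -1.14443 / -2.00040 = 0.57210 → 57.210% Sb-121, 42.790% Sb-123.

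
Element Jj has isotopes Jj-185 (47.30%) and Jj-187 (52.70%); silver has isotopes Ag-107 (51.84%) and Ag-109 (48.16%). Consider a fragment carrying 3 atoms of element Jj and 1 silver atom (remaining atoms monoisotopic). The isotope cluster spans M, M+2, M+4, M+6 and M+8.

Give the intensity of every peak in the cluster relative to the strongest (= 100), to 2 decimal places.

Element Jj pattern (n=3): 0.10582382 : 0.35371555 : 0.39409745 : 0.14636318
Silver pattern (n=1): 0.5184 : 0.4816
Convolve the two distributions (both contribute in 2-u steps):
  M: 0.10582382×0.5184 = 0.054859
  M+2: 0.10582382×0.4816 + 0.35371555×0.5184 = 0.234331
  M+4: 0.35371555×0.4816 + 0.39409745×0.5184 = 0.374650
  M+6: 0.39409745×0.4816 + 0.14636318×0.5184 = 0.265672
  M+8: 0.14636318×0.4816 = 0.070489
Scale to base peak (0.374650) = 100: 14.64 : 62.55 : 100.00 : 70.91 : 18.81

14.64 : 62.55 : 100.00 : 70.91 : 18.81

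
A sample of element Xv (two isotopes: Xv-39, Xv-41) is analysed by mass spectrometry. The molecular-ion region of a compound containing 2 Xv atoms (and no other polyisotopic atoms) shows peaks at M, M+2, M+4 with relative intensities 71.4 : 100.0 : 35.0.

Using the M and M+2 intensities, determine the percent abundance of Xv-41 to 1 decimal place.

41.2%

Write p for the Xv-39 fraction. I(M+2)/I(M) = [C(2,1)·p^1·(1−p)] / p^2 = 2·(1−p)/p = 100.0/71.4 = 1.4006
(1−p)/p = 1.4006/2 = 0.7003  ⇒  p = 1/(1 + 0.7003) = 0.5881
Xv-39: 58.8%, Xv-41: 41.2%.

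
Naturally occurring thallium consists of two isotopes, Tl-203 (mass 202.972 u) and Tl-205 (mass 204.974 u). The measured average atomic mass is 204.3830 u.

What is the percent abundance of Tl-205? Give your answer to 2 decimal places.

Let x be the fractional abundance of Tl-203; then Tl-205 has abundance 1 − x.
202.972·x + 204.974·(1 − x) = 204.3830
(202.972 − 204.974)·x = 204.3830 − 204.974
x = -0.5910 / -2.002 = 0.29520 → 29.52% Tl-203, 70.48% Tl-205.

70.48%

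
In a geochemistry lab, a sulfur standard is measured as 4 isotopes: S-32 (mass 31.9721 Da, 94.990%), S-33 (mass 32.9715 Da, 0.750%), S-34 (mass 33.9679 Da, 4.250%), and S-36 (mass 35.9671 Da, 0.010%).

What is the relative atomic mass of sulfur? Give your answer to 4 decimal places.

Weight each isotope mass by its fractional abundance: 0.94990 × 31.9721 + 0.00750 × 32.9715 + 0.04250 × 33.9679 + 0.00010 × 35.9671
= 30.37030 + 0.24729 + 1.44364 + 0.00360 = 32.06483 Da

32.0648 Da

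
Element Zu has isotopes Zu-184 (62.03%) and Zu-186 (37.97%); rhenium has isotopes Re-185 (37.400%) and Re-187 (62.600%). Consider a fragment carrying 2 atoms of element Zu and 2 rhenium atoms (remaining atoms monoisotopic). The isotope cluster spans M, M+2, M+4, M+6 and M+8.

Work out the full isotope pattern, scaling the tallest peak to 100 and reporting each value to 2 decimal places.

Element Zu pattern (n=2): 0.38477209 : 0.47105582 : 0.14417209
Rhenium pattern (n=2): 0.139876 : 0.468248 : 0.391876
Convolve the two distributions (both contribute in 2-u steps):
  M: 0.38477209×0.139876 = 0.053820
  M+2: 0.38477209×0.468248 + 0.47105582×0.139876 = 0.246058
  M+4: 0.38477209×0.391876 + 0.47105582×0.468248 + 0.14417209×0.139876 = 0.391520
  M+6: 0.47105582×0.391876 + 0.14417209×0.468248 = 0.252104
  M+8: 0.14417209×0.391876 = 0.056498
Scale to base peak (0.391520) = 100: 13.75 : 62.85 : 100.00 : 64.39 : 14.43

13.75 : 62.85 : 100.00 : 64.39 : 14.43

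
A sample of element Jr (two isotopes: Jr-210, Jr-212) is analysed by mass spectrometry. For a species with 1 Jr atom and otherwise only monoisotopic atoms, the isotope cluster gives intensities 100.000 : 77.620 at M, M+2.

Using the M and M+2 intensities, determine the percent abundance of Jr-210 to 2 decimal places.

If p is the fraction of Jr that is Jr-210, then I(M+2)/I(M) = [C(1,1)·p^0·(1−p)] / p^1 = 1·(1−p)/p = 77.620/100.000 = 0.7762
(1−p)/p = 0.7762/1 = 0.7762  ⇒  p = 1/(1 + 0.7762) = 0.5630
Jr-210: 56.30%, Jr-212: 43.70%.

56.30%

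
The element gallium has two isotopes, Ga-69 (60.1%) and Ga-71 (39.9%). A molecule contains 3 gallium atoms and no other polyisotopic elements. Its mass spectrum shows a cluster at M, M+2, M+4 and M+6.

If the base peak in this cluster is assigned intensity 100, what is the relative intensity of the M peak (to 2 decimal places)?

(0.601 + 0.399)^3 gives M 0.2171, M+2 0.4324, M+4 0.2870, M+6 0.0635; the largest is M+2.
P(M+2) = C(3,1) × 0.601^2 × 0.399^1 = 3 × 0.361201 × 0.3990 = 0.432358 (base)
P(M) = C(3,0) × 0.601^3 × 0.399^0 = 1 × 0.2170818 × 1.0000 = 0.217082
Relative intensity = 0.217082 / 0.432358 × 100 = 50.21

50.21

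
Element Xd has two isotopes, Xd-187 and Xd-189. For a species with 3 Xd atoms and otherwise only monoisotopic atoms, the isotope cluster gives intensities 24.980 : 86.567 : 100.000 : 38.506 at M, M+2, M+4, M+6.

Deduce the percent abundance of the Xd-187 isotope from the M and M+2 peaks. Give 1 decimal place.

46.4%

Let p = fractional abundance of Xd-187. I(M+2)/I(M) = [C(3,1)·p^2·(1−p)] / p^3 = 3·(1−p)/p = 86.567/24.980 = 3.4655
(1−p)/p = 3.4655/3 = 1.1552  ⇒  p = 1/(1 + 1.1552) = 0.4640
Xd-187: 46.4%, Xd-189: 53.6%.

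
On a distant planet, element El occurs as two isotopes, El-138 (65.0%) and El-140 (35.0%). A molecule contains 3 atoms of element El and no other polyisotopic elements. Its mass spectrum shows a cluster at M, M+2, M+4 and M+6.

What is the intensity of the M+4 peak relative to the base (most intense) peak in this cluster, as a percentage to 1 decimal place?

53.8%

Binomial terms of (0.650 + 0.350)^3: M 0.2746, M+2 0.4436, M+4 0.2389, M+6 0.0429 → M+2 is the base peak.
P(M+2) = C(3,1) × 0.650^2 × 0.350^1 = 3 × 0.4225 × 0.3500 = 0.443625 (base)
P(M+4) = C(3,2) × 0.650^1 × 0.350^2 = 3 × 0.6500 × 0.1225 = 0.238875
Relative intensity = 0.238875 / 0.443625 × 100 = 53.8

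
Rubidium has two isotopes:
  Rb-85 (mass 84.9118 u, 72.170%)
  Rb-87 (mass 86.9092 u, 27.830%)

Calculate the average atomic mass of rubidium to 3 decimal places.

Average mass = Σ (abundance × isotope mass) = 0.72170 × 84.9118 + 0.27830 × 86.9092
= 61.28085 + 24.18683 = 85.46768 u

85.468 u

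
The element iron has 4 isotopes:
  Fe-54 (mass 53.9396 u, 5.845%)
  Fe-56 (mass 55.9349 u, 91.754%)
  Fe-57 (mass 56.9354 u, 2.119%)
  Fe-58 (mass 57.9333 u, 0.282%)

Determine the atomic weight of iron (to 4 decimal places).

55.8451 u

Weight each isotope mass by its fractional abundance: 0.05845 × 53.9396 + 0.91754 × 55.9349 + 0.02119 × 56.9354 + 0.00282 × 57.9333
= 3.15277 + 51.32251 + 1.20646 + 0.16337 = 55.84511 u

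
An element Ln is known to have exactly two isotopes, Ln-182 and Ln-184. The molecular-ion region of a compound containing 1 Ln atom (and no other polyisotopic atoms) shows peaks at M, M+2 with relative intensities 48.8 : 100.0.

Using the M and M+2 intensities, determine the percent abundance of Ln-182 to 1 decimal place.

If p is the fraction of Ln that is Ln-182, then I(M+2)/I(M) = [C(1,1)·p^0·(1−p)] / p^1 = 1·(1−p)/p = 100.0/48.8 = 2.0492
(1−p)/p = 2.0492/1 = 2.0492  ⇒  p = 1/(1 + 2.0492) = 0.3280
Ln-182: 32.8%, Ln-184: 67.2%.

32.8%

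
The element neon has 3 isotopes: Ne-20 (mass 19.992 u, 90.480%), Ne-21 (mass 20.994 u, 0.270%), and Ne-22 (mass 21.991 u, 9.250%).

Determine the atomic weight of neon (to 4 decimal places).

Ar = Σ fᵢ·mᵢ = 0.90480 × 19.992 + 0.00270 × 20.994 + 0.09250 × 21.991
= 18.08876 + 0.05668 + 2.03417 = 20.17961 u

20.1796 u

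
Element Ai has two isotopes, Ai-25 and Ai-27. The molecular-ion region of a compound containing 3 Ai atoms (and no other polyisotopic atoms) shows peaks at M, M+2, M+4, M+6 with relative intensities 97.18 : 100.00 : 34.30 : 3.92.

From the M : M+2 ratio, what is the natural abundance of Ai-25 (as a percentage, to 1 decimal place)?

74.5%

Write p for the Ai-25 fraction. I(M+2)/I(M) = [C(3,1)·p^2·(1−p)] / p^3 = 3·(1−p)/p = 100.00/97.18 = 1.0290
(1−p)/p = 1.0290/3 = 0.3430  ⇒  p = 1/(1 + 0.3430) = 0.7446
Ai-25: 74.5%, Ai-27: 25.5%.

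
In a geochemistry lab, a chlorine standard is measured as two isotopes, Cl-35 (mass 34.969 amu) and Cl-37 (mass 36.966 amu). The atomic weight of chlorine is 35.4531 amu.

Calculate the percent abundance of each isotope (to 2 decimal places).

Writing the weighted mean with unknown fraction x of Cl-35:
34.969·x + 36.966·(1 − x) = 35.4531
(34.969 − 36.966)·x = 35.4531 − 36.966
x = -1.5129 / -1.997 = 0.75759 → 75.76% Cl-35, 24.24% Cl-37.

Cl-35: 75.76%, Cl-37: 24.24%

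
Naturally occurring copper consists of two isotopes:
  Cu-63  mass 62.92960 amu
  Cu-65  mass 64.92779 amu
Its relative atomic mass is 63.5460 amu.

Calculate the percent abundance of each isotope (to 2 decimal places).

Writing the weighted mean with unknown fraction x of Cu-63:
62.92960·x + 64.92779·(1 − x) = 63.5460
(62.92960 − 64.92779)·x = 63.5460 − 64.92779
x = -1.38179 / -1.99819 = 0.69152 → 69.15% Cu-63, 30.85% Cu-65.

Cu-63: 69.15%, Cu-65: 30.85%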